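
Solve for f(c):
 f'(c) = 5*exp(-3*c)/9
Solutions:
 f(c) = C1 - 5*exp(-3*c)/27


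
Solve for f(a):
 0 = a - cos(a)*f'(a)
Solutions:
 f(a) = C1 + Integral(a/cos(a), a)


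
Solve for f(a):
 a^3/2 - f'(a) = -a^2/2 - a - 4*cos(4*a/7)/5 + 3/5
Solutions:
 f(a) = C1 + a^4/8 + a^3/6 + a^2/2 - 3*a/5 + 7*sin(4*a/7)/5


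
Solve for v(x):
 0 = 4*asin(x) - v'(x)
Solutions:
 v(x) = C1 + 4*x*asin(x) + 4*sqrt(1 - x^2)


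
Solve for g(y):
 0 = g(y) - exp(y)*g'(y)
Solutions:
 g(y) = C1*exp(-exp(-y))


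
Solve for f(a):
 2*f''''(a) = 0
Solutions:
 f(a) = C1 + C2*a + C3*a^2 + C4*a^3


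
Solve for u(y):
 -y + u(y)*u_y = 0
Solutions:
 u(y) = -sqrt(C1 + y^2)
 u(y) = sqrt(C1 + y^2)


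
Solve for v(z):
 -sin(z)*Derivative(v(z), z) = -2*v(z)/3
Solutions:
 v(z) = C1*(cos(z) - 1)^(1/3)/(cos(z) + 1)^(1/3)


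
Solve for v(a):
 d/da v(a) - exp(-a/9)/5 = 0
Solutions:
 v(a) = C1 - 9*exp(-a/9)/5


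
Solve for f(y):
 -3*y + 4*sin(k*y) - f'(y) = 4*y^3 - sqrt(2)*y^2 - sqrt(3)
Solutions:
 f(y) = C1 - y^4 + sqrt(2)*y^3/3 - 3*y^2/2 + sqrt(3)*y - 4*cos(k*y)/k


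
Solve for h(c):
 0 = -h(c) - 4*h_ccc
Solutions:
 h(c) = C3*exp(-2^(1/3)*c/2) + (C1*sin(2^(1/3)*sqrt(3)*c/4) + C2*cos(2^(1/3)*sqrt(3)*c/4))*exp(2^(1/3)*c/4)


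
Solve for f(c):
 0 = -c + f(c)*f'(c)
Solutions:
 f(c) = -sqrt(C1 + c^2)
 f(c) = sqrt(C1 + c^2)


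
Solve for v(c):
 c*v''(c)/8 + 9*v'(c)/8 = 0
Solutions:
 v(c) = C1 + C2/c^8


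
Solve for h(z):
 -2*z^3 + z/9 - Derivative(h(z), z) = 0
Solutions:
 h(z) = C1 - z^4/2 + z^2/18


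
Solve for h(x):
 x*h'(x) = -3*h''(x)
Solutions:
 h(x) = C1 + C2*erf(sqrt(6)*x/6)


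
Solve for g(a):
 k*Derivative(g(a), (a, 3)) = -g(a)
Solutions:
 g(a) = C1*exp(a*(-1/k)^(1/3)) + C2*exp(a*(-1/k)^(1/3)*(-1 + sqrt(3)*I)/2) + C3*exp(-a*(-1/k)^(1/3)*(1 + sqrt(3)*I)/2)


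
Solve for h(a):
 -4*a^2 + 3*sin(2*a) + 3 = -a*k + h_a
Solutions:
 h(a) = C1 - 4*a^3/3 + a^2*k/2 + 3*a - 3*cos(2*a)/2


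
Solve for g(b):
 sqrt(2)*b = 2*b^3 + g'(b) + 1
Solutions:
 g(b) = C1 - b^4/2 + sqrt(2)*b^2/2 - b


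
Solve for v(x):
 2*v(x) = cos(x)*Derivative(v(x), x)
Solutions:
 v(x) = C1*(sin(x) + 1)/(sin(x) - 1)


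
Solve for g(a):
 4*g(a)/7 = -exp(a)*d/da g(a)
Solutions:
 g(a) = C1*exp(4*exp(-a)/7)


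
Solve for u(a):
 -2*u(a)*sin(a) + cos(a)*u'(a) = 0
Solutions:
 u(a) = C1/cos(a)^2


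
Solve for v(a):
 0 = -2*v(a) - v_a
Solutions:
 v(a) = C1*exp(-2*a)


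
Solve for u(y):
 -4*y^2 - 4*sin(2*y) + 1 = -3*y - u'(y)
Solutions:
 u(y) = C1 + 4*y^3/3 - 3*y^2/2 - y - 2*cos(2*y)


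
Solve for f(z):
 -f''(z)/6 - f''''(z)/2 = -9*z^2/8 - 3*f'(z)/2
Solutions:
 f(z) = C1 + C2*exp(-2^(1/3)*z*(-2/(81 + sqrt(6565))^(1/3) + 2^(1/3)*(81 + sqrt(6565))^(1/3))/12)*sin(2^(1/3)*sqrt(3)*z*(2/(81 + sqrt(6565))^(1/3) + 2^(1/3)*(81 + sqrt(6565))^(1/3))/12) + C3*exp(-2^(1/3)*z*(-2/(81 + sqrt(6565))^(1/3) + 2^(1/3)*(81 + sqrt(6565))^(1/3))/12)*cos(2^(1/3)*sqrt(3)*z*(2/(81 + sqrt(6565))^(1/3) + 2^(1/3)*(81 + sqrt(6565))^(1/3))/12) + C4*exp(2^(1/3)*z*(-2/(81 + sqrt(6565))^(1/3) + 2^(1/3)*(81 + sqrt(6565))^(1/3))/6) - z^3/4 - z^2/12 - z/54


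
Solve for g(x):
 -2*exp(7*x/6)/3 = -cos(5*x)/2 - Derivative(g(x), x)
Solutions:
 g(x) = C1 + 4*exp(7*x/6)/7 - sin(5*x)/10


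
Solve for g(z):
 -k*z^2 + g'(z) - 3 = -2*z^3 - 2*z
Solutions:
 g(z) = C1 + k*z^3/3 - z^4/2 - z^2 + 3*z


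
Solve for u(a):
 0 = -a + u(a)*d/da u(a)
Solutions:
 u(a) = -sqrt(C1 + a^2)
 u(a) = sqrt(C1 + a^2)


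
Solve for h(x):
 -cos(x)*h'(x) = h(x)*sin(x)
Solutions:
 h(x) = C1*cos(x)


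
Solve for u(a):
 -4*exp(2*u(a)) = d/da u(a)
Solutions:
 u(a) = log(-sqrt(-1/(C1 - 4*a))) - log(2)/2
 u(a) = log(-1/(C1 - 4*a))/2 - log(2)/2


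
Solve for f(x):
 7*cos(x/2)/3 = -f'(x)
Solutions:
 f(x) = C1 - 14*sin(x/2)/3


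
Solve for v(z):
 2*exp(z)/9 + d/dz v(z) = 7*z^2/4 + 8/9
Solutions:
 v(z) = C1 + 7*z^3/12 + 8*z/9 - 2*exp(z)/9


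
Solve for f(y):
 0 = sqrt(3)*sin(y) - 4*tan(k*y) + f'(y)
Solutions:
 f(y) = C1 + 4*Piecewise((-log(cos(k*y))/k, Ne(k, 0)), (0, True)) + sqrt(3)*cos(y)


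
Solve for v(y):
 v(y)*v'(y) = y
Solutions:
 v(y) = -sqrt(C1 + y^2)
 v(y) = sqrt(C1 + y^2)


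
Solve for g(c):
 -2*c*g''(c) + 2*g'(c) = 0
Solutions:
 g(c) = C1 + C2*c^2


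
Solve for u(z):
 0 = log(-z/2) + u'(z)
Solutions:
 u(z) = C1 - z*log(-z) + z*(log(2) + 1)


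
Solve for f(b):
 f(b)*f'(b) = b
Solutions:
 f(b) = -sqrt(C1 + b^2)
 f(b) = sqrt(C1 + b^2)


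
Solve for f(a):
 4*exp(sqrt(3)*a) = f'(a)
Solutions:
 f(a) = C1 + 4*sqrt(3)*exp(sqrt(3)*a)/3


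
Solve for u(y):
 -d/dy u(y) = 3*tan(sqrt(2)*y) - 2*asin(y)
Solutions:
 u(y) = C1 + 2*y*asin(y) + 2*sqrt(1 - y^2) + 3*sqrt(2)*log(cos(sqrt(2)*y))/2


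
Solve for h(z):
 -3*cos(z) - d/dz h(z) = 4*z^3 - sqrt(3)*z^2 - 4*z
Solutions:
 h(z) = C1 - z^4 + sqrt(3)*z^3/3 + 2*z^2 - 3*sin(z)


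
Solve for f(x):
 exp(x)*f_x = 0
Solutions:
 f(x) = C1


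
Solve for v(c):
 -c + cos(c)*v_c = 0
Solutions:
 v(c) = C1 + Integral(c/cos(c), c)


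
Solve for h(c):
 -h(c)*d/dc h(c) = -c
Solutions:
 h(c) = -sqrt(C1 + c^2)
 h(c) = sqrt(C1 + c^2)


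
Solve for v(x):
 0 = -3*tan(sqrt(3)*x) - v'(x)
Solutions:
 v(x) = C1 + sqrt(3)*log(cos(sqrt(3)*x))


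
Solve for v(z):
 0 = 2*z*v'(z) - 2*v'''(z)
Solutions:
 v(z) = C1 + Integral(C2*airyai(z) + C3*airybi(z), z)


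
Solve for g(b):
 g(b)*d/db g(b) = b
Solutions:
 g(b) = -sqrt(C1 + b^2)
 g(b) = sqrt(C1 + b^2)


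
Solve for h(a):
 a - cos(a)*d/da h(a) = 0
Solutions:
 h(a) = C1 + Integral(a/cos(a), a)


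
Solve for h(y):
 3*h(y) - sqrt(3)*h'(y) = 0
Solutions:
 h(y) = C1*exp(sqrt(3)*y)


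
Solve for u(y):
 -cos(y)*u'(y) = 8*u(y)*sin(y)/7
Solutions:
 u(y) = C1*cos(y)^(8/7)


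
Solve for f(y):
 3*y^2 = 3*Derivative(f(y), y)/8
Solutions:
 f(y) = C1 + 8*y^3/3


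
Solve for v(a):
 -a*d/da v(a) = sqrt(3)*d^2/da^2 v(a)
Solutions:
 v(a) = C1 + C2*erf(sqrt(2)*3^(3/4)*a/6)


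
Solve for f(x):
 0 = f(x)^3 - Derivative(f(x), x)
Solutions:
 f(x) = -sqrt(2)*sqrt(-1/(C1 + x))/2
 f(x) = sqrt(2)*sqrt(-1/(C1 + x))/2


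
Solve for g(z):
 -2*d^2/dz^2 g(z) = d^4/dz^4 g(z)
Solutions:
 g(z) = C1 + C2*z + C3*sin(sqrt(2)*z) + C4*cos(sqrt(2)*z)


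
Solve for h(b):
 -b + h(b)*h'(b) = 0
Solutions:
 h(b) = -sqrt(C1 + b^2)
 h(b) = sqrt(C1 + b^2)


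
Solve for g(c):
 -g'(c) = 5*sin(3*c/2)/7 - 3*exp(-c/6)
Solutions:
 g(c) = C1 + 10*cos(3*c/2)/21 - 18*exp(-c/6)


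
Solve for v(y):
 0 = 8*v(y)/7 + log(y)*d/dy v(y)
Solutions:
 v(y) = C1*exp(-8*li(y)/7)


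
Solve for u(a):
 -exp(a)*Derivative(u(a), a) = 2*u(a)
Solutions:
 u(a) = C1*exp(2*exp(-a))


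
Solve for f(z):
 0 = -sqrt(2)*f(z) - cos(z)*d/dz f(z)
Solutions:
 f(z) = C1*(sin(z) - 1)^(sqrt(2)/2)/(sin(z) + 1)^(sqrt(2)/2)


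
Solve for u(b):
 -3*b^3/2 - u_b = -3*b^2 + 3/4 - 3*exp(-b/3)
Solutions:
 u(b) = C1 - 3*b^4/8 + b^3 - 3*b/4 - 9*exp(-b/3)


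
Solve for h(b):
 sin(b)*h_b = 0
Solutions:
 h(b) = C1


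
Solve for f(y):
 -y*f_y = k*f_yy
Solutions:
 f(y) = C1 + C2*sqrt(k)*erf(sqrt(2)*y*sqrt(1/k)/2)


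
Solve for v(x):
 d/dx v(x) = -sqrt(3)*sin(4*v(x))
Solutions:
 v(x) = -acos((-C1 - exp(8*sqrt(3)*x))/(C1 - exp(8*sqrt(3)*x)))/4 + pi/2
 v(x) = acos((-C1 - exp(8*sqrt(3)*x))/(C1 - exp(8*sqrt(3)*x)))/4


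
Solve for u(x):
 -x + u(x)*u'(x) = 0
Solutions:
 u(x) = -sqrt(C1 + x^2)
 u(x) = sqrt(C1 + x^2)


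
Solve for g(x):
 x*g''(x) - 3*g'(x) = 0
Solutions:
 g(x) = C1 + C2*x^4


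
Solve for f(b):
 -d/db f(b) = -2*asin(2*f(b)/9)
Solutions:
 Integral(1/asin(2*_y/9), (_y, f(b))) = C1 + 2*b


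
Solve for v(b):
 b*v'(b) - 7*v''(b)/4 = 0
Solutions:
 v(b) = C1 + C2*erfi(sqrt(14)*b/7)


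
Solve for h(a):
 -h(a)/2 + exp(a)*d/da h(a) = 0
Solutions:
 h(a) = C1*exp(-exp(-a)/2)


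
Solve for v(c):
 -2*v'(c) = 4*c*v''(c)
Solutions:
 v(c) = C1 + C2*sqrt(c)


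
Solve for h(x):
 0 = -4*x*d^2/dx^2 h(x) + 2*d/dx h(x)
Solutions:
 h(x) = C1 + C2*x^(3/2)


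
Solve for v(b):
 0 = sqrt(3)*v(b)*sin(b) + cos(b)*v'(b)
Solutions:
 v(b) = C1*cos(b)^(sqrt(3))


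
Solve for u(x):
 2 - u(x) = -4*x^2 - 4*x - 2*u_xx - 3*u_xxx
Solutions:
 u(x) = C1*exp(-x*(8*2^(1/3)/(9*sqrt(633) + 227)^(1/3) + 8 + 2^(2/3)*(9*sqrt(633) + 227)^(1/3))/36)*sin(2^(1/3)*sqrt(3)*x*(-2^(1/3)*(9*sqrt(633) + 227)^(1/3) + 8/(9*sqrt(633) + 227)^(1/3))/36) + C2*exp(-x*(8*2^(1/3)/(9*sqrt(633) + 227)^(1/3) + 8 + 2^(2/3)*(9*sqrt(633) + 227)^(1/3))/36)*cos(2^(1/3)*sqrt(3)*x*(-2^(1/3)*(9*sqrt(633) + 227)^(1/3) + 8/(9*sqrt(633) + 227)^(1/3))/36) + C3*exp(x*(-4 + 8*2^(1/3)/(9*sqrt(633) + 227)^(1/3) + 2^(2/3)*(9*sqrt(633) + 227)^(1/3))/18) + 4*x^2 + 4*x + 18


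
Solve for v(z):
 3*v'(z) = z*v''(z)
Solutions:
 v(z) = C1 + C2*z^4


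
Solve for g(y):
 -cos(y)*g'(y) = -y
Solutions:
 g(y) = C1 + Integral(y/cos(y), y)


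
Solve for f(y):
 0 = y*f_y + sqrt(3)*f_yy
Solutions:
 f(y) = C1 + C2*erf(sqrt(2)*3^(3/4)*y/6)


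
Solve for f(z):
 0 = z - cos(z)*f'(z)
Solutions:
 f(z) = C1 + Integral(z/cos(z), z)


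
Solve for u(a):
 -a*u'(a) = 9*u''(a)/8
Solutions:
 u(a) = C1 + C2*erf(2*a/3)


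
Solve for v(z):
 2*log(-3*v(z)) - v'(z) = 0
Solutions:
 -Integral(1/(log(-_y) + log(3)), (_y, v(z)))/2 = C1 - z


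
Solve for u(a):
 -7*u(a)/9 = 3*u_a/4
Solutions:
 u(a) = C1*exp(-28*a/27)


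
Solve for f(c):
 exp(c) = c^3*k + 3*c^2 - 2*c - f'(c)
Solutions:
 f(c) = C1 + c^4*k/4 + c^3 - c^2 - exp(c)


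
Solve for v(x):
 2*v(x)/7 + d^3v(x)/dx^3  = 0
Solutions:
 v(x) = C3*exp(-2^(1/3)*7^(2/3)*x/7) + (C1*sin(2^(1/3)*sqrt(3)*7^(2/3)*x/14) + C2*cos(2^(1/3)*sqrt(3)*7^(2/3)*x/14))*exp(2^(1/3)*7^(2/3)*x/14)


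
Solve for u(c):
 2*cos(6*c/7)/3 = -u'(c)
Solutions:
 u(c) = C1 - 7*sin(6*c/7)/9


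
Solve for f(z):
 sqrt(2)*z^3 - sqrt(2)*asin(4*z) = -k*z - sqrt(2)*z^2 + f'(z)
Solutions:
 f(z) = C1 + k*z^2/2 + sqrt(2)*z^4/4 + sqrt(2)*z^3/3 - sqrt(2)*(z*asin(4*z) + sqrt(1 - 16*z^2)/4)


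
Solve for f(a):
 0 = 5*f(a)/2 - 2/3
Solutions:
 f(a) = 4/15


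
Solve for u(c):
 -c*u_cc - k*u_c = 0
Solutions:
 u(c) = C1 + c^(1 - re(k))*(C2*sin(log(c)*Abs(im(k))) + C3*cos(log(c)*im(k)))


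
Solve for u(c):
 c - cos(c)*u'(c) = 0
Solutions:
 u(c) = C1 + Integral(c/cos(c), c)


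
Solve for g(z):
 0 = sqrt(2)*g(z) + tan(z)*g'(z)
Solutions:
 g(z) = C1/sin(z)^(sqrt(2))


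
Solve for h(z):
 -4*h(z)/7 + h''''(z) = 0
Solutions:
 h(z) = C1*exp(-sqrt(2)*7^(3/4)*z/7) + C2*exp(sqrt(2)*7^(3/4)*z/7) + C3*sin(sqrt(2)*7^(3/4)*z/7) + C4*cos(sqrt(2)*7^(3/4)*z/7)


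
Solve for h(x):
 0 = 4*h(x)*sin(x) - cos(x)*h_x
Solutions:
 h(x) = C1/cos(x)^4


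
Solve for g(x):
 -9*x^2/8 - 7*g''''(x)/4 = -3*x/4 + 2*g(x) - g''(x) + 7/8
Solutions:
 g(x) = -9*x^2/16 + 3*x/8 + (C1*sin(14^(3/4)*x*sin(atan(sqrt(13))/2)/7) + C2*cos(14^(3/4)*x*sin(atan(sqrt(13))/2)/7))*exp(-14^(3/4)*x*cos(atan(sqrt(13))/2)/7) + (C3*sin(14^(3/4)*x*sin(atan(sqrt(13))/2)/7) + C4*cos(14^(3/4)*x*sin(atan(sqrt(13))/2)/7))*exp(14^(3/4)*x*cos(atan(sqrt(13))/2)/7) - 1


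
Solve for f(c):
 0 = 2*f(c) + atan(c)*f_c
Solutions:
 f(c) = C1*exp(-2*Integral(1/atan(c), c))


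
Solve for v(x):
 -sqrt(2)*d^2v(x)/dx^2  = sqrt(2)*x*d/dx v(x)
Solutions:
 v(x) = C1 + C2*erf(sqrt(2)*x/2)


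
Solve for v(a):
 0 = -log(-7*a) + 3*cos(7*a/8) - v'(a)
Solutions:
 v(a) = C1 - a*log(-a) - a*log(7) + a + 24*sin(7*a/8)/7


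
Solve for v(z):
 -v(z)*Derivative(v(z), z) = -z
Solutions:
 v(z) = -sqrt(C1 + z^2)
 v(z) = sqrt(C1 + z^2)


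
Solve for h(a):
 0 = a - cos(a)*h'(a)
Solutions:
 h(a) = C1 + Integral(a/cos(a), a)


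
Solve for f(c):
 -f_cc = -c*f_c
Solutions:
 f(c) = C1 + C2*erfi(sqrt(2)*c/2)


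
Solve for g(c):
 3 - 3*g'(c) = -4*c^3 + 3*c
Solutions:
 g(c) = C1 + c^4/3 - c^2/2 + c


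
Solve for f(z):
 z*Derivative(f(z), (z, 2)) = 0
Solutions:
 f(z) = C1 + C2*z


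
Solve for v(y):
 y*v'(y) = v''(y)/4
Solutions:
 v(y) = C1 + C2*erfi(sqrt(2)*y)


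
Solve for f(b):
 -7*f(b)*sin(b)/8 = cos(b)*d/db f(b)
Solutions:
 f(b) = C1*cos(b)^(7/8)


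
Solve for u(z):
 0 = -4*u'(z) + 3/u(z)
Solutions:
 u(z) = -sqrt(C1 + 6*z)/2
 u(z) = sqrt(C1 + 6*z)/2


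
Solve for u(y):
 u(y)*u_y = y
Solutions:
 u(y) = -sqrt(C1 + y^2)
 u(y) = sqrt(C1 + y^2)


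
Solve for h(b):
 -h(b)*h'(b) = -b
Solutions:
 h(b) = -sqrt(C1 + b^2)
 h(b) = sqrt(C1 + b^2)


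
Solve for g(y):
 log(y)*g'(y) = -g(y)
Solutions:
 g(y) = C1*exp(-li(y))


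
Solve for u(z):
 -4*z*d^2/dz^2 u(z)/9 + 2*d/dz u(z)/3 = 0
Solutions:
 u(z) = C1 + C2*z^(5/2)


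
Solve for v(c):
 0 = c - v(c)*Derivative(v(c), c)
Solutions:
 v(c) = -sqrt(C1 + c^2)
 v(c) = sqrt(C1 + c^2)


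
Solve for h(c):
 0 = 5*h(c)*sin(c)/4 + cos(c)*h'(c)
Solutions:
 h(c) = C1*cos(c)^(5/4)


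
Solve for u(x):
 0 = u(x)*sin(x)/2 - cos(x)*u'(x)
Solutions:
 u(x) = C1/sqrt(cos(x))


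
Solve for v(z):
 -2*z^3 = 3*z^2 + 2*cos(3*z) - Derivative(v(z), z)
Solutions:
 v(z) = C1 + z^4/2 + z^3 + 2*sin(3*z)/3


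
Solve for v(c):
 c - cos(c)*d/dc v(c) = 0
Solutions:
 v(c) = C1 + Integral(c/cos(c), c)


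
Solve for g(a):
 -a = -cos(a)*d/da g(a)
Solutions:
 g(a) = C1 + Integral(a/cos(a), a)


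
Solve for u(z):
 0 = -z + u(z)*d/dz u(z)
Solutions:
 u(z) = -sqrt(C1 + z^2)
 u(z) = sqrt(C1 + z^2)


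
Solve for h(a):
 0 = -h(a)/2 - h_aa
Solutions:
 h(a) = C1*sin(sqrt(2)*a/2) + C2*cos(sqrt(2)*a/2)


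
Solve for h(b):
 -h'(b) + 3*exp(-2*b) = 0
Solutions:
 h(b) = C1 - 3*exp(-2*b)/2


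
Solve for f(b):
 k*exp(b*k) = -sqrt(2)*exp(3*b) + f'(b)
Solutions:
 f(b) = C1 + sqrt(2)*exp(3*b)/3 + exp(b*k)


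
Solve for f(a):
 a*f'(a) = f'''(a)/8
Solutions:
 f(a) = C1 + Integral(C2*airyai(2*a) + C3*airybi(2*a), a)


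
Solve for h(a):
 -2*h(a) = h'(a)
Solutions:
 h(a) = C1*exp(-2*a)


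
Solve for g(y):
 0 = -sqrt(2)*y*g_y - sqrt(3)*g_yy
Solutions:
 g(y) = C1 + C2*erf(6^(3/4)*y/6)


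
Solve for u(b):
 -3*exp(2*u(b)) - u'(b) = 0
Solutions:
 u(b) = log(-sqrt(-1/(C1 - 3*b))) - log(2)/2
 u(b) = log(-1/(C1 - 3*b))/2 - log(2)/2


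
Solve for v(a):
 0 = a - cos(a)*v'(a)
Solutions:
 v(a) = C1 + Integral(a/cos(a), a)


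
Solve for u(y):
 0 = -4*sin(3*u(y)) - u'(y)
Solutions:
 u(y) = -acos((-C1 - exp(24*y))/(C1 - exp(24*y)))/3 + 2*pi/3
 u(y) = acos((-C1 - exp(24*y))/(C1 - exp(24*y)))/3


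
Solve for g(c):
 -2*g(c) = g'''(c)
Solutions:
 g(c) = C3*exp(-2^(1/3)*c) + (C1*sin(2^(1/3)*sqrt(3)*c/2) + C2*cos(2^(1/3)*sqrt(3)*c/2))*exp(2^(1/3)*c/2)


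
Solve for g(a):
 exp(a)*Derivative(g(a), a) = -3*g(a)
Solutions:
 g(a) = C1*exp(3*exp(-a))


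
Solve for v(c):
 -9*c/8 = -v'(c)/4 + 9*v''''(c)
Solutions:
 v(c) = C1 + C4*exp(6^(1/3)*c/6) + 9*c^2/4 + (C2*sin(2^(1/3)*3^(5/6)*c/12) + C3*cos(2^(1/3)*3^(5/6)*c/12))*exp(-6^(1/3)*c/12)


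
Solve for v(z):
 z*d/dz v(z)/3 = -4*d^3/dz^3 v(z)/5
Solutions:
 v(z) = C1 + Integral(C2*airyai(-90^(1/3)*z/6) + C3*airybi(-90^(1/3)*z/6), z)


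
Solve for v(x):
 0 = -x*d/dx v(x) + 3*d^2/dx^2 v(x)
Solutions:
 v(x) = C1 + C2*erfi(sqrt(6)*x/6)


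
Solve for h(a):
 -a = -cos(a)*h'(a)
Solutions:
 h(a) = C1 + Integral(a/cos(a), a)


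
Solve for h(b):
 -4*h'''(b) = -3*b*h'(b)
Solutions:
 h(b) = C1 + Integral(C2*airyai(6^(1/3)*b/2) + C3*airybi(6^(1/3)*b/2), b)


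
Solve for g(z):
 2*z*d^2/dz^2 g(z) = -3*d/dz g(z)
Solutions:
 g(z) = C1 + C2/sqrt(z)


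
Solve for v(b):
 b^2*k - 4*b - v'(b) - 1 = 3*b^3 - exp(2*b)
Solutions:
 v(b) = C1 - 3*b^4/4 + b^3*k/3 - 2*b^2 - b + exp(2*b)/2


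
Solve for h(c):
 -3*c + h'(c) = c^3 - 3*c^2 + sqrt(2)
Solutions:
 h(c) = C1 + c^4/4 - c^3 + 3*c^2/2 + sqrt(2)*c


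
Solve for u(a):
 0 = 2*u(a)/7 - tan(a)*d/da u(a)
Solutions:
 u(a) = C1*sin(a)^(2/7)


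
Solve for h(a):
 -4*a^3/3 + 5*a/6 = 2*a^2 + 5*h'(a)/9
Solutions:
 h(a) = C1 - 3*a^4/5 - 6*a^3/5 + 3*a^2/4


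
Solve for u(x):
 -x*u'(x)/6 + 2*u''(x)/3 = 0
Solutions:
 u(x) = C1 + C2*erfi(sqrt(2)*x/4)


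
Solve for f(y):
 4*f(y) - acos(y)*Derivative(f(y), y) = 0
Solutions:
 f(y) = C1*exp(4*Integral(1/acos(y), y))


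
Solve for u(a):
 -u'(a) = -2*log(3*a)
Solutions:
 u(a) = C1 + 2*a*log(a) - 2*a + a*log(9)


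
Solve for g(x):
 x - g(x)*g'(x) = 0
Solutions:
 g(x) = -sqrt(C1 + x^2)
 g(x) = sqrt(C1 + x^2)


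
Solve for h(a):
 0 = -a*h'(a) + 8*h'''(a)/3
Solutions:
 h(a) = C1 + Integral(C2*airyai(3^(1/3)*a/2) + C3*airybi(3^(1/3)*a/2), a)


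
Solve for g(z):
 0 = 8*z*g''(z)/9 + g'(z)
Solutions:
 g(z) = C1 + C2/z^(1/8)


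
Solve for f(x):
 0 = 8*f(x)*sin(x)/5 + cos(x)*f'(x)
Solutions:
 f(x) = C1*cos(x)^(8/5)


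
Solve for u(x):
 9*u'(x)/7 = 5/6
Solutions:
 u(x) = C1 + 35*x/54


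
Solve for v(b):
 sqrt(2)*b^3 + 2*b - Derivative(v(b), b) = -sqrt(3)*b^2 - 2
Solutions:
 v(b) = C1 + sqrt(2)*b^4/4 + sqrt(3)*b^3/3 + b^2 + 2*b


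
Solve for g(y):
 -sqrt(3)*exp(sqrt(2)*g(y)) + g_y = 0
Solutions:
 g(y) = sqrt(2)*(2*log(-1/(C1 + sqrt(3)*y)) - log(2))/4


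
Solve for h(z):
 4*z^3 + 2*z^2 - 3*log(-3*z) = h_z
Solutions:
 h(z) = C1 + z^4 + 2*z^3/3 - 3*z*log(-z) + 3*z*(1 - log(3))


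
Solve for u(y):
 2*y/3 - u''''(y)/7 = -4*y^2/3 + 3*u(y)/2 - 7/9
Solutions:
 u(y) = 8*y^2/9 + 4*y/9 + (C1*sin(42^(1/4)*y/2) + C2*cos(42^(1/4)*y/2))*exp(-42^(1/4)*y/2) + (C3*sin(42^(1/4)*y/2) + C4*cos(42^(1/4)*y/2))*exp(42^(1/4)*y/2) + 14/27


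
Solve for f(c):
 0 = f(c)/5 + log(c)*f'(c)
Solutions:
 f(c) = C1*exp(-li(c)/5)


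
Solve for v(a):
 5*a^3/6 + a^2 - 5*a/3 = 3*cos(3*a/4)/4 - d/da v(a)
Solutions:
 v(a) = C1 - 5*a^4/24 - a^3/3 + 5*a^2/6 + sin(3*a/4)


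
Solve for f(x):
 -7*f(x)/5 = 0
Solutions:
 f(x) = 0


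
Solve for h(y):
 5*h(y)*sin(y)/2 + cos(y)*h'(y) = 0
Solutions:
 h(y) = C1*cos(y)^(5/2)


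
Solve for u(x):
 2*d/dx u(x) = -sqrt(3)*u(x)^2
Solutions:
 u(x) = 2/(C1 + sqrt(3)*x)


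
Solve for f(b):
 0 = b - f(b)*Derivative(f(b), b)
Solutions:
 f(b) = -sqrt(C1 + b^2)
 f(b) = sqrt(C1 + b^2)


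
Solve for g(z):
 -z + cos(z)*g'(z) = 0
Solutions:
 g(z) = C1 + Integral(z/cos(z), z)


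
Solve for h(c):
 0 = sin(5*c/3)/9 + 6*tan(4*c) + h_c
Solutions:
 h(c) = C1 + 3*log(cos(4*c))/2 + cos(5*c/3)/15


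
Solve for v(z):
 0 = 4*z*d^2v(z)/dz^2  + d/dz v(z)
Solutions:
 v(z) = C1 + C2*z^(3/4)


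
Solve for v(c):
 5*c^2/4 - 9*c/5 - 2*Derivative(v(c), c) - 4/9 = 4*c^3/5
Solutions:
 v(c) = C1 - c^4/10 + 5*c^3/24 - 9*c^2/20 - 2*c/9


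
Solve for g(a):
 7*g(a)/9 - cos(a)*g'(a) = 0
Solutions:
 g(a) = C1*(sin(a) + 1)^(7/18)/(sin(a) - 1)^(7/18)


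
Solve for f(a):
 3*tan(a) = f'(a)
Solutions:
 f(a) = C1 - 3*log(cos(a))


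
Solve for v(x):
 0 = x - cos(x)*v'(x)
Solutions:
 v(x) = C1 + Integral(x/cos(x), x)


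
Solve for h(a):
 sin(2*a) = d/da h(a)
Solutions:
 h(a) = C1 - cos(2*a)/2


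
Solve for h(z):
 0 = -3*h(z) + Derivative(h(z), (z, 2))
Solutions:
 h(z) = C1*exp(-sqrt(3)*z) + C2*exp(sqrt(3)*z)


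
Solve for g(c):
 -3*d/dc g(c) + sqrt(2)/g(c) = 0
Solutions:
 g(c) = -sqrt(C1 + 6*sqrt(2)*c)/3
 g(c) = sqrt(C1 + 6*sqrt(2)*c)/3


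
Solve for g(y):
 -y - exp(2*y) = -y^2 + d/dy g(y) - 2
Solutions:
 g(y) = C1 + y^3/3 - y^2/2 + 2*y - exp(2*y)/2


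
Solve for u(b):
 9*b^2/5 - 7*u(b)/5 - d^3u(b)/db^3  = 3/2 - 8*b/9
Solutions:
 u(b) = C3*exp(-5^(2/3)*7^(1/3)*b/5) + 9*b^2/7 + 40*b/63 + (C1*sin(sqrt(3)*5^(2/3)*7^(1/3)*b/10) + C2*cos(sqrt(3)*5^(2/3)*7^(1/3)*b/10))*exp(5^(2/3)*7^(1/3)*b/10) - 15/14


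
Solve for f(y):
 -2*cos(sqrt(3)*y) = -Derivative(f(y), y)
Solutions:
 f(y) = C1 + 2*sqrt(3)*sin(sqrt(3)*y)/3


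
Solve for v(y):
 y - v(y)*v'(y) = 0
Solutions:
 v(y) = -sqrt(C1 + y^2)
 v(y) = sqrt(C1 + y^2)


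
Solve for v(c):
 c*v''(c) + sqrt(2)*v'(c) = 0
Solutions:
 v(c) = C1 + C2*c^(1 - sqrt(2))


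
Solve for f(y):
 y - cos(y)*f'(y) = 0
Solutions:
 f(y) = C1 + Integral(y/cos(y), y)


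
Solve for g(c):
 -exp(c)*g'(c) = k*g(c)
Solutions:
 g(c) = C1*exp(k*exp(-c))


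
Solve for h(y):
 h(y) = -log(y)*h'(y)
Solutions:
 h(y) = C1*exp(-li(y))


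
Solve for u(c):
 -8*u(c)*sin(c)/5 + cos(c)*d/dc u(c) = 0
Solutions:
 u(c) = C1/cos(c)^(8/5)


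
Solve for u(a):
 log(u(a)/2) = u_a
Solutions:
 Integral(1/(-log(_y) + log(2)), (_y, u(a))) = C1 - a


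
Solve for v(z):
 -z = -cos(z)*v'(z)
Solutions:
 v(z) = C1 + Integral(z/cos(z), z)


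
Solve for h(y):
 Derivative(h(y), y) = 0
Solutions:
 h(y) = C1


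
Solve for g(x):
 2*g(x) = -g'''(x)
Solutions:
 g(x) = C3*exp(-2^(1/3)*x) + (C1*sin(2^(1/3)*sqrt(3)*x/2) + C2*cos(2^(1/3)*sqrt(3)*x/2))*exp(2^(1/3)*x/2)


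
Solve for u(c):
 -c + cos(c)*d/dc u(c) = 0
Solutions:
 u(c) = C1 + Integral(c/cos(c), c)


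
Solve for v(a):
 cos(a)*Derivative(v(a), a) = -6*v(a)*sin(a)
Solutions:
 v(a) = C1*cos(a)^6


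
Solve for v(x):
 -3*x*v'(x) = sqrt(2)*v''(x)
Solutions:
 v(x) = C1 + C2*erf(2^(1/4)*sqrt(3)*x/2)


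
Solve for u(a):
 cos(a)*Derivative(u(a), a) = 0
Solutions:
 u(a) = C1


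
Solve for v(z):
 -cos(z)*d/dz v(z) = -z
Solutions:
 v(z) = C1 + Integral(z/cos(z), z)


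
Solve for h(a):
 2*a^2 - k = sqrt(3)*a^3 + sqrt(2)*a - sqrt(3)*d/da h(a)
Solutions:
 h(a) = C1 + a^4/4 - 2*sqrt(3)*a^3/9 + sqrt(6)*a^2/6 + sqrt(3)*a*k/3


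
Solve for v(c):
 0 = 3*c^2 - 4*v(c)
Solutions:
 v(c) = 3*c^2/4


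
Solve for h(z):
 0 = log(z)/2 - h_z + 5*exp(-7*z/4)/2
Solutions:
 h(z) = C1 + z*log(z)/2 - z/2 - 10*exp(-7*z/4)/7


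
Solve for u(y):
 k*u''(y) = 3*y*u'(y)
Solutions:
 u(y) = C1 + C2*erf(sqrt(6)*y*sqrt(-1/k)/2)/sqrt(-1/k)


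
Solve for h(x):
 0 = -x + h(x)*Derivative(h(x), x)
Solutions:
 h(x) = -sqrt(C1 + x^2)
 h(x) = sqrt(C1 + x^2)


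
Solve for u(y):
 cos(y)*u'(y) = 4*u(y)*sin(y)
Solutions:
 u(y) = C1/cos(y)^4


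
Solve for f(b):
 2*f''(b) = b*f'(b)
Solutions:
 f(b) = C1 + C2*erfi(b/2)


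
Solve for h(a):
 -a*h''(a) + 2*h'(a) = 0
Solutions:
 h(a) = C1 + C2*a^3


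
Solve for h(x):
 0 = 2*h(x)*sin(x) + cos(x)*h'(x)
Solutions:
 h(x) = C1*cos(x)^2


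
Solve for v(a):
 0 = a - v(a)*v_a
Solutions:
 v(a) = -sqrt(C1 + a^2)
 v(a) = sqrt(C1 + a^2)


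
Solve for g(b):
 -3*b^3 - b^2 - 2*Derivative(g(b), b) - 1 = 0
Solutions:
 g(b) = C1 - 3*b^4/8 - b^3/6 - b/2


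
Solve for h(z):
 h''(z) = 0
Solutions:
 h(z) = C1 + C2*z


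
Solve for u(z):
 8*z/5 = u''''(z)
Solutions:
 u(z) = C1 + C2*z + C3*z^2 + C4*z^3 + z^5/75


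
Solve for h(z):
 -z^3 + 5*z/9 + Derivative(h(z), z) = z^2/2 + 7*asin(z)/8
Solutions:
 h(z) = C1 + z^4/4 + z^3/6 - 5*z^2/18 + 7*z*asin(z)/8 + 7*sqrt(1 - z^2)/8


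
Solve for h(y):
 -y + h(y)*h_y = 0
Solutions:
 h(y) = -sqrt(C1 + y^2)
 h(y) = sqrt(C1 + y^2)


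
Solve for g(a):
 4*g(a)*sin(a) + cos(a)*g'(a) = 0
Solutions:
 g(a) = C1*cos(a)^4


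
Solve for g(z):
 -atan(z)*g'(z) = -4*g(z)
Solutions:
 g(z) = C1*exp(4*Integral(1/atan(z), z))


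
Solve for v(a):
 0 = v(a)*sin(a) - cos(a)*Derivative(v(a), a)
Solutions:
 v(a) = C1/cos(a)


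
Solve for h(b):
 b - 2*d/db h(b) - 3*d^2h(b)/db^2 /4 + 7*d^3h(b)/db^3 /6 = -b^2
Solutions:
 h(b) = C1 + C2*exp(b*(9 - 5*sqrt(57))/28) + C3*exp(b*(9 + 5*sqrt(57))/28) + b^3/6 + b^2/16 + 103*b/192


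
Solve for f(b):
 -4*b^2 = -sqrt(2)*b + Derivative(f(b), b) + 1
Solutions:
 f(b) = C1 - 4*b^3/3 + sqrt(2)*b^2/2 - b


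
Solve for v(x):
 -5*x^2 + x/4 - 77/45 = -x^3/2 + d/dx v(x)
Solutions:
 v(x) = C1 + x^4/8 - 5*x^3/3 + x^2/8 - 77*x/45


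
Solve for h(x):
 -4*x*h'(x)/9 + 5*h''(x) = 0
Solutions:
 h(x) = C1 + C2*erfi(sqrt(10)*x/15)


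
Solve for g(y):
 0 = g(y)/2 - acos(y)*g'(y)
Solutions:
 g(y) = C1*exp(Integral(1/acos(y), y)/2)


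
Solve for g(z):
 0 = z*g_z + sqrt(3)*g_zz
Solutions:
 g(z) = C1 + C2*erf(sqrt(2)*3^(3/4)*z/6)


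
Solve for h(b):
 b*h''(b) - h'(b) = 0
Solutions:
 h(b) = C1 + C2*b^2


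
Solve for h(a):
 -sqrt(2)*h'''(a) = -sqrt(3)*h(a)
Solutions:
 h(a) = C3*exp(2^(5/6)*3^(1/6)*a/2) + (C1*sin(2^(5/6)*3^(2/3)*a/4) + C2*cos(2^(5/6)*3^(2/3)*a/4))*exp(-2^(5/6)*3^(1/6)*a/4)


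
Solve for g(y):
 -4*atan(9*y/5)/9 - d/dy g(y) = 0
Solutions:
 g(y) = C1 - 4*y*atan(9*y/5)/9 + 10*log(81*y^2 + 25)/81


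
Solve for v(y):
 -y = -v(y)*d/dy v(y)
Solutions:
 v(y) = -sqrt(C1 + y^2)
 v(y) = sqrt(C1 + y^2)


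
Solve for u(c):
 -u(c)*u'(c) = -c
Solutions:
 u(c) = -sqrt(C1 + c^2)
 u(c) = sqrt(C1 + c^2)


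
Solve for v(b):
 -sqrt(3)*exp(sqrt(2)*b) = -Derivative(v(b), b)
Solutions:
 v(b) = C1 + sqrt(6)*exp(sqrt(2)*b)/2


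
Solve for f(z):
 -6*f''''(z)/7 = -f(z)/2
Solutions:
 f(z) = C1*exp(-sqrt(2)*3^(3/4)*7^(1/4)*z/6) + C2*exp(sqrt(2)*3^(3/4)*7^(1/4)*z/6) + C3*sin(sqrt(2)*3^(3/4)*7^(1/4)*z/6) + C4*cos(sqrt(2)*3^(3/4)*7^(1/4)*z/6)


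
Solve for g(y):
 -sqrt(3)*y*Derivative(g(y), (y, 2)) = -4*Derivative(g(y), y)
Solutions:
 g(y) = C1 + C2*y^(1 + 4*sqrt(3)/3)


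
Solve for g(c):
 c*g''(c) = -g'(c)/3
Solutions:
 g(c) = C1 + C2*c^(2/3)


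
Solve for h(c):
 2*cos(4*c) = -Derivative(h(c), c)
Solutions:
 h(c) = C1 - sin(4*c)/2


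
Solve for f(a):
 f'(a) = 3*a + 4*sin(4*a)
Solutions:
 f(a) = C1 + 3*a^2/2 - cos(4*a)


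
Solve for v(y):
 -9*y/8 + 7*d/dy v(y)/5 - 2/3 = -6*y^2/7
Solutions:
 v(y) = C1 - 10*y^3/49 + 45*y^2/112 + 10*y/21


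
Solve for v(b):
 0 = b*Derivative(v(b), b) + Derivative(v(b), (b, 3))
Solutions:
 v(b) = C1 + Integral(C2*airyai(-b) + C3*airybi(-b), b)


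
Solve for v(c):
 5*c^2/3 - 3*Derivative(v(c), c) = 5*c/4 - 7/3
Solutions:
 v(c) = C1 + 5*c^3/27 - 5*c^2/24 + 7*c/9


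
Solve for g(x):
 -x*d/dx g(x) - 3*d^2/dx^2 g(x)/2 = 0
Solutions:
 g(x) = C1 + C2*erf(sqrt(3)*x/3)


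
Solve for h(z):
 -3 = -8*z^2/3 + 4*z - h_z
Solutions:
 h(z) = C1 - 8*z^3/9 + 2*z^2 + 3*z


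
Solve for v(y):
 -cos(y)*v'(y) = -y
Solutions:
 v(y) = C1 + Integral(y/cos(y), y)


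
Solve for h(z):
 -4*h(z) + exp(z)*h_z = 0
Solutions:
 h(z) = C1*exp(-4*exp(-z))


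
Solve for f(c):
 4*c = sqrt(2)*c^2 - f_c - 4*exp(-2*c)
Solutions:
 f(c) = C1 + sqrt(2)*c^3/3 - 2*c^2 + 2*exp(-2*c)


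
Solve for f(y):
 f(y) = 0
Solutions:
 f(y) = 0


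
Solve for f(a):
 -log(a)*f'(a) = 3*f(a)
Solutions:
 f(a) = C1*exp(-3*li(a))


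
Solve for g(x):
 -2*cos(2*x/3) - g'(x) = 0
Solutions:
 g(x) = C1 - 3*sin(2*x/3)


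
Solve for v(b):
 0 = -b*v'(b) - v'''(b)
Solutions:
 v(b) = C1 + Integral(C2*airyai(-b) + C3*airybi(-b), b)


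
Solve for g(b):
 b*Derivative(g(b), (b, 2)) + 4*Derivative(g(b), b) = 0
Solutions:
 g(b) = C1 + C2/b^3


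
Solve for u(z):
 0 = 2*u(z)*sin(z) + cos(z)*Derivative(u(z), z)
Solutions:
 u(z) = C1*cos(z)^2


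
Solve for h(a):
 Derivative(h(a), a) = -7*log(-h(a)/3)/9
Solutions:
 9*Integral(1/(log(-_y) - log(3)), (_y, h(a)))/7 = C1 - a


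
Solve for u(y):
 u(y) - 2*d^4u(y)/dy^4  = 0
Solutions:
 u(y) = C1*exp(-2^(3/4)*y/2) + C2*exp(2^(3/4)*y/2) + C3*sin(2^(3/4)*y/2) + C4*cos(2^(3/4)*y/2)


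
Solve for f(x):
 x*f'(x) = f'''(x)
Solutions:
 f(x) = C1 + Integral(C2*airyai(x) + C3*airybi(x), x)


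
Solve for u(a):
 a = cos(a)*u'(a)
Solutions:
 u(a) = C1 + Integral(a/cos(a), a)


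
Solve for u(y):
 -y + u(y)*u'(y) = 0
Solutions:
 u(y) = -sqrt(C1 + y^2)
 u(y) = sqrt(C1 + y^2)


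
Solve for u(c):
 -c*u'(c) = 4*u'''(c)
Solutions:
 u(c) = C1 + Integral(C2*airyai(-2^(1/3)*c/2) + C3*airybi(-2^(1/3)*c/2), c)


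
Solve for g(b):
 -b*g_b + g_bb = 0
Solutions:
 g(b) = C1 + C2*erfi(sqrt(2)*b/2)


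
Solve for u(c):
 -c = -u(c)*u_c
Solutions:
 u(c) = -sqrt(C1 + c^2)
 u(c) = sqrt(C1 + c^2)


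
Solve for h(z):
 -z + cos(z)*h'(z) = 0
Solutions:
 h(z) = C1 + Integral(z/cos(z), z)


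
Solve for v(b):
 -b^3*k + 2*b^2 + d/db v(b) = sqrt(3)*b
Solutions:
 v(b) = C1 + b^4*k/4 - 2*b^3/3 + sqrt(3)*b^2/2


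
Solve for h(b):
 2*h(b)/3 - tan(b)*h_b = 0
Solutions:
 h(b) = C1*sin(b)^(2/3)


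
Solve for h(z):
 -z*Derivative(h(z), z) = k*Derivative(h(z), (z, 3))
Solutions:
 h(z) = C1 + Integral(C2*airyai(z*(-1/k)^(1/3)) + C3*airybi(z*(-1/k)^(1/3)), z)


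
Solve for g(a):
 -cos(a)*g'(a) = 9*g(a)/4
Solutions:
 g(a) = C1*(sin(a) - 1)^(9/8)/(sin(a) + 1)^(9/8)


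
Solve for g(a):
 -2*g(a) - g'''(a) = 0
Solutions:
 g(a) = C3*exp(-2^(1/3)*a) + (C1*sin(2^(1/3)*sqrt(3)*a/2) + C2*cos(2^(1/3)*sqrt(3)*a/2))*exp(2^(1/3)*a/2)


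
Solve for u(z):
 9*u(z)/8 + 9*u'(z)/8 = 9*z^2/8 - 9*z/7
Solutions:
 u(z) = C1*exp(-z) + z^2 - 22*z/7 + 22/7


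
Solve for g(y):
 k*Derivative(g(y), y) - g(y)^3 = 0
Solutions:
 g(y) = -sqrt(2)*sqrt(-k/(C1*k + y))/2
 g(y) = sqrt(2)*sqrt(-k/(C1*k + y))/2


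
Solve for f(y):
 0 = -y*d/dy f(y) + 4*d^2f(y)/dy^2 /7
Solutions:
 f(y) = C1 + C2*erfi(sqrt(14)*y/4)


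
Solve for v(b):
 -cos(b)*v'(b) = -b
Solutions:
 v(b) = C1 + Integral(b/cos(b), b)


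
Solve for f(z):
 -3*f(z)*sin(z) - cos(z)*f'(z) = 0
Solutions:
 f(z) = C1*cos(z)^3


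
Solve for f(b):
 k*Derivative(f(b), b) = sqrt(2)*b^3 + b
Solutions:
 f(b) = C1 + sqrt(2)*b^4/(4*k) + b^2/(2*k)


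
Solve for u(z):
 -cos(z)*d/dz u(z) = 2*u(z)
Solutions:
 u(z) = C1*(sin(z) - 1)/(sin(z) + 1)


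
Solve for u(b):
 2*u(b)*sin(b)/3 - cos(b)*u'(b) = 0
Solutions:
 u(b) = C1/cos(b)^(2/3)


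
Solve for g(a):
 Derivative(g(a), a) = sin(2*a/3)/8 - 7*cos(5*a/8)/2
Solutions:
 g(a) = C1 - 28*sin(5*a/8)/5 - 3*cos(2*a/3)/16


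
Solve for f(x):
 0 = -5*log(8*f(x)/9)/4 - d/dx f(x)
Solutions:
 4*Integral(1/(log(_y) - 2*log(3) + 3*log(2)), (_y, f(x)))/5 = C1 - x


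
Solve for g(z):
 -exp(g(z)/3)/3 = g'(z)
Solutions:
 g(z) = 3*log(1/(C1 + z)) + 6*log(3)


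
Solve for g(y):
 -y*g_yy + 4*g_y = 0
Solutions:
 g(y) = C1 + C2*y^5


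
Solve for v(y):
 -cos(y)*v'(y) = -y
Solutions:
 v(y) = C1 + Integral(y/cos(y), y)


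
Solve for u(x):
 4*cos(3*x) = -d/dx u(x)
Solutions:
 u(x) = C1 - 4*sin(3*x)/3


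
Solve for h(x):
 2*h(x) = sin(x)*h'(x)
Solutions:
 h(x) = C1*(cos(x) - 1)/(cos(x) + 1)


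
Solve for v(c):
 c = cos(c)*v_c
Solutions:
 v(c) = C1 + Integral(c/cos(c), c)


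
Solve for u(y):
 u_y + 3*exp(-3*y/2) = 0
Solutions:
 u(y) = C1 + 2*exp(-3*y/2)


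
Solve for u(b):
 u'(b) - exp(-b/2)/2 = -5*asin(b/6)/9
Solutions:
 u(b) = C1 - 5*b*asin(b/6)/9 - 5*sqrt(36 - b^2)/9 - exp(-b/2)


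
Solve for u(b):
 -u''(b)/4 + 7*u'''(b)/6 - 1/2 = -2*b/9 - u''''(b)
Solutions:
 u(b) = C1 + C2*b + C3*exp(b*(-7 + sqrt(85))/12) + C4*exp(-b*(7 + sqrt(85))/12) + 4*b^3/27 + 29*b^2/27


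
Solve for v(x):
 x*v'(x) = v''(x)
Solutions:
 v(x) = C1 + C2*erfi(sqrt(2)*x/2)


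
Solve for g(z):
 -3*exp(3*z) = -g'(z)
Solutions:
 g(z) = C1 + exp(3*z)


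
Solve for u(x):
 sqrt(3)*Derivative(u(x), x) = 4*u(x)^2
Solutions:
 u(x) = -3/(C1 + 4*sqrt(3)*x)


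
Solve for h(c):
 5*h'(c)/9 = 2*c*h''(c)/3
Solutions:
 h(c) = C1 + C2*c^(11/6)


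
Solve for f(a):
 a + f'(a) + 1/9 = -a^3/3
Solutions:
 f(a) = C1 - a^4/12 - a^2/2 - a/9


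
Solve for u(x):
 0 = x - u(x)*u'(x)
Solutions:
 u(x) = -sqrt(C1 + x^2)
 u(x) = sqrt(C1 + x^2)


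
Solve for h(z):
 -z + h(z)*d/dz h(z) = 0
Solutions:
 h(z) = -sqrt(C1 + z^2)
 h(z) = sqrt(C1 + z^2)


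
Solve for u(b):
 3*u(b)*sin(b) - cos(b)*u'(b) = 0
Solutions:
 u(b) = C1/cos(b)^3


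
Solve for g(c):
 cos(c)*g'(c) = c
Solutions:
 g(c) = C1 + Integral(c/cos(c), c)


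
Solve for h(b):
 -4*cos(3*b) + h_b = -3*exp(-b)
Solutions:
 h(b) = C1 + 4*sin(3*b)/3 + 3*exp(-b)


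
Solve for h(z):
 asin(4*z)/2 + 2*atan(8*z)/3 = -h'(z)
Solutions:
 h(z) = C1 - z*asin(4*z)/2 - 2*z*atan(8*z)/3 - sqrt(1 - 16*z^2)/8 + log(64*z^2 + 1)/24


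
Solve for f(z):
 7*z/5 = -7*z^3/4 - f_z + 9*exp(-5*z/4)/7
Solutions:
 f(z) = C1 - 7*z^4/16 - 7*z^2/10 - 36*exp(-5*z/4)/35


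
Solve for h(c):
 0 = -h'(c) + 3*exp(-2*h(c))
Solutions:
 h(c) = log(-sqrt(C1 + 6*c))
 h(c) = log(C1 + 6*c)/2


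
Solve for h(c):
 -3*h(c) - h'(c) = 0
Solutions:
 h(c) = C1*exp(-3*c)


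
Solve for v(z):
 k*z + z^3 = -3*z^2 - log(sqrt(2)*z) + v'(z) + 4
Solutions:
 v(z) = C1 + k*z^2/2 + z^4/4 + z^3 + z*log(z) - 5*z + z*log(2)/2


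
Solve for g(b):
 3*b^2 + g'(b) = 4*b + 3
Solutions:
 g(b) = C1 - b^3 + 2*b^2 + 3*b


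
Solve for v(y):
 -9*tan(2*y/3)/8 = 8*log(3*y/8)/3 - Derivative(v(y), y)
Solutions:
 v(y) = C1 + 8*y*log(y)/3 - 8*y*log(2) - 8*y/3 + 8*y*log(3)/3 - 27*log(cos(2*y/3))/16


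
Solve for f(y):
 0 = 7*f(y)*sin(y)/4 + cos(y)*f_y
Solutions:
 f(y) = C1*cos(y)^(7/4)


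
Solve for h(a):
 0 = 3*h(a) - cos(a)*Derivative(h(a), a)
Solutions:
 h(a) = C1*(sin(a) + 1)^(3/2)/(sin(a) - 1)^(3/2)


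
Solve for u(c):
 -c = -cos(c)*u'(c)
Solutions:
 u(c) = C1 + Integral(c/cos(c), c)


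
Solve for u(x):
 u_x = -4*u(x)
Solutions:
 u(x) = C1*exp(-4*x)


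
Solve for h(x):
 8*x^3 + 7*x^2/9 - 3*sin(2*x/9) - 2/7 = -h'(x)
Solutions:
 h(x) = C1 - 2*x^4 - 7*x^3/27 + 2*x/7 - 27*cos(2*x/9)/2


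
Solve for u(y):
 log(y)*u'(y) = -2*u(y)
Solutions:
 u(y) = C1*exp(-2*li(y))


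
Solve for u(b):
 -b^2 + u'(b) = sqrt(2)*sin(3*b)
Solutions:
 u(b) = C1 + b^3/3 - sqrt(2)*cos(3*b)/3


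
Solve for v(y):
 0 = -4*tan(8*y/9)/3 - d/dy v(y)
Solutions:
 v(y) = C1 + 3*log(cos(8*y/9))/2


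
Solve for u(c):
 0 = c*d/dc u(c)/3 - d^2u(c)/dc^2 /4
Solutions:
 u(c) = C1 + C2*erfi(sqrt(6)*c/3)


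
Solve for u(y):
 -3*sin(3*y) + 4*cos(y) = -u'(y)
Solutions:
 u(y) = C1 - 4*sin(y) - cos(3*y)


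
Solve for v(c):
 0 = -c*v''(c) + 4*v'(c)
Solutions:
 v(c) = C1 + C2*c^5


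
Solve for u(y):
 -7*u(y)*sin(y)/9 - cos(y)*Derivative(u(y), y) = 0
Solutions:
 u(y) = C1*cos(y)^(7/9)


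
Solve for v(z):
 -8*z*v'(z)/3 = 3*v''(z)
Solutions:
 v(z) = C1 + C2*erf(2*z/3)


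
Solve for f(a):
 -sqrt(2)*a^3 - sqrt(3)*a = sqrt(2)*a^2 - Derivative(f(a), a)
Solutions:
 f(a) = C1 + sqrt(2)*a^4/4 + sqrt(2)*a^3/3 + sqrt(3)*a^2/2


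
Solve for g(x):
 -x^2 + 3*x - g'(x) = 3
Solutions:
 g(x) = C1 - x^3/3 + 3*x^2/2 - 3*x


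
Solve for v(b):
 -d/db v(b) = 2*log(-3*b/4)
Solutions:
 v(b) = C1 - 2*b*log(-b) + 2*b*(-log(3) + 1 + 2*log(2))


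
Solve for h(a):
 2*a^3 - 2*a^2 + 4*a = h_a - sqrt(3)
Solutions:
 h(a) = C1 + a^4/2 - 2*a^3/3 + 2*a^2 + sqrt(3)*a


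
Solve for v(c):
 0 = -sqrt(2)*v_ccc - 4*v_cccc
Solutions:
 v(c) = C1 + C2*c + C3*c^2 + C4*exp(-sqrt(2)*c/4)


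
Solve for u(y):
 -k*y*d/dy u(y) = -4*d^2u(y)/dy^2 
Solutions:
 u(y) = Piecewise((-sqrt(2)*sqrt(pi)*C1*erf(sqrt(2)*y*sqrt(-k)/4)/sqrt(-k) - C2, (k > 0) | (k < 0)), (-C1*y - C2, True))


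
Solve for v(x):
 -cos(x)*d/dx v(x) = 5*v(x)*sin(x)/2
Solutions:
 v(x) = C1*cos(x)^(5/2)


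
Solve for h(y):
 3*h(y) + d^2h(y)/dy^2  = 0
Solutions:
 h(y) = C1*sin(sqrt(3)*y) + C2*cos(sqrt(3)*y)


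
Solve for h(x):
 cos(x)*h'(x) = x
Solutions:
 h(x) = C1 + Integral(x/cos(x), x)


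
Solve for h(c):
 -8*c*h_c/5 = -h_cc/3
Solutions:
 h(c) = C1 + C2*erfi(2*sqrt(15)*c/5)


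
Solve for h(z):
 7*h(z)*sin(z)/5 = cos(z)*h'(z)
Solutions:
 h(z) = C1/cos(z)^(7/5)


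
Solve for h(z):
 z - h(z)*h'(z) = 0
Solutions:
 h(z) = -sqrt(C1 + z^2)
 h(z) = sqrt(C1 + z^2)


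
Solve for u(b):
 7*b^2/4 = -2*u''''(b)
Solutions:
 u(b) = C1 + C2*b + C3*b^2 + C4*b^3 - 7*b^6/2880


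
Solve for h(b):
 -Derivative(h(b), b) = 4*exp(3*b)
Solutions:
 h(b) = C1 - 4*exp(3*b)/3


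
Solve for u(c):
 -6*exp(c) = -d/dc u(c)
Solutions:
 u(c) = C1 + 6*exp(c)


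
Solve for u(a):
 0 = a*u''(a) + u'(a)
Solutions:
 u(a) = C1 + C2*log(a)


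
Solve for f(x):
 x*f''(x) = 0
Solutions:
 f(x) = C1 + C2*x


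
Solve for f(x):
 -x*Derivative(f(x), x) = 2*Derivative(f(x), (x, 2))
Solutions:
 f(x) = C1 + C2*erf(x/2)


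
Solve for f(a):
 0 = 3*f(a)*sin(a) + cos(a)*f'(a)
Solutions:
 f(a) = C1*cos(a)^3


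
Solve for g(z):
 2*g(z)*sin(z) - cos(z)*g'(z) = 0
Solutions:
 g(z) = C1/cos(z)^2


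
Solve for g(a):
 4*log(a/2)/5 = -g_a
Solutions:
 g(a) = C1 - 4*a*log(a)/5 + 4*a*log(2)/5 + 4*a/5


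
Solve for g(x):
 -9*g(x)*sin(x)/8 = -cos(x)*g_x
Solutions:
 g(x) = C1/cos(x)^(9/8)


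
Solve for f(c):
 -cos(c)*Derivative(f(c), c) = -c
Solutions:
 f(c) = C1 + Integral(c/cos(c), c)


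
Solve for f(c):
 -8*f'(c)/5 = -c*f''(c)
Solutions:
 f(c) = C1 + C2*c^(13/5)


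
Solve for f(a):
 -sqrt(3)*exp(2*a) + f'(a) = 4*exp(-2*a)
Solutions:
 f(a) = C1 + sqrt(3)*exp(2*a)/2 - 2*exp(-2*a)


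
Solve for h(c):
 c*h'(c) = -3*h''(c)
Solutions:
 h(c) = C1 + C2*erf(sqrt(6)*c/6)


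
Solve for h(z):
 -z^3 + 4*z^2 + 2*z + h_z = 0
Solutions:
 h(z) = C1 + z^4/4 - 4*z^3/3 - z^2


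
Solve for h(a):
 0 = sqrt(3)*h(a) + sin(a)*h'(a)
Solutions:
 h(a) = C1*(cos(a) + 1)^(sqrt(3)/2)/(cos(a) - 1)^(sqrt(3)/2)


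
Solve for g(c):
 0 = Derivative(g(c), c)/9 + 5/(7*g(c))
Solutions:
 g(c) = -sqrt(C1 - 630*c)/7
 g(c) = sqrt(C1 - 630*c)/7


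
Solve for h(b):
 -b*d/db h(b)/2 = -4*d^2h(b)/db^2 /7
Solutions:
 h(b) = C1 + C2*erfi(sqrt(7)*b/4)


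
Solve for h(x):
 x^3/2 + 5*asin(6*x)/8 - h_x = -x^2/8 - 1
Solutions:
 h(x) = C1 + x^4/8 + x^3/24 + 5*x*asin(6*x)/8 + x + 5*sqrt(1 - 36*x^2)/48


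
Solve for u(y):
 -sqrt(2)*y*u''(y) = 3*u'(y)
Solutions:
 u(y) = C1 + C2*y^(1 - 3*sqrt(2)/2)


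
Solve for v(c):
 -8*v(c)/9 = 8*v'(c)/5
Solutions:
 v(c) = C1*exp(-5*c/9)


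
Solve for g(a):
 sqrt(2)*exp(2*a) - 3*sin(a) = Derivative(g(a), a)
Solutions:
 g(a) = C1 + sqrt(2)*exp(2*a)/2 + 3*cos(a)


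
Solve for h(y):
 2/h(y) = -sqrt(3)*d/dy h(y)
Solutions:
 h(y) = -sqrt(C1 - 12*sqrt(3)*y)/3
 h(y) = sqrt(C1 - 12*sqrt(3)*y)/3


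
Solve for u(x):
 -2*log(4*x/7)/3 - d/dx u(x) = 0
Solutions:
 u(x) = C1 - 2*x*log(x)/3 - 2*x*log(2) + 2*x/3 + 2*x*log(14)/3


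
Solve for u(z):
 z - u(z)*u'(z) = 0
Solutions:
 u(z) = -sqrt(C1 + z^2)
 u(z) = sqrt(C1 + z^2)


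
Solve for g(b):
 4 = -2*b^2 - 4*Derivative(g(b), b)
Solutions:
 g(b) = C1 - b^3/6 - b


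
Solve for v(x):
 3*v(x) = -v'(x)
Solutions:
 v(x) = C1*exp(-3*x)


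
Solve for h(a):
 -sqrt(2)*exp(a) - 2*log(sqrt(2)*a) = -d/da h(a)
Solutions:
 h(a) = C1 + 2*a*log(a) + a*(-2 + log(2)) + sqrt(2)*exp(a)


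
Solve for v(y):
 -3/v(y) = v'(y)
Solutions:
 v(y) = -sqrt(C1 - 6*y)
 v(y) = sqrt(C1 - 6*y)


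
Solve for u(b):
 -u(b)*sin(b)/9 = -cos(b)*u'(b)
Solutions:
 u(b) = C1/cos(b)^(1/9)


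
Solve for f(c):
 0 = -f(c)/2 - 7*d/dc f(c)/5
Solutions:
 f(c) = C1*exp(-5*c/14)


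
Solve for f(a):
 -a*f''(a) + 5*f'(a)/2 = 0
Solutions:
 f(a) = C1 + C2*a^(7/2)


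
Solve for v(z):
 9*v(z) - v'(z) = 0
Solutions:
 v(z) = C1*exp(9*z)
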